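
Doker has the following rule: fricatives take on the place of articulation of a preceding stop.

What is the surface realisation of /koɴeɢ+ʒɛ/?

The rule targets /ʒ/ (voiced postalveolar fricative), which sits after the trigger /ɢ/ (uvular).
The voiced uvular fricative is [ʁ], so /ʒ/ → [ʁ].

[koɴeɢʁɛ]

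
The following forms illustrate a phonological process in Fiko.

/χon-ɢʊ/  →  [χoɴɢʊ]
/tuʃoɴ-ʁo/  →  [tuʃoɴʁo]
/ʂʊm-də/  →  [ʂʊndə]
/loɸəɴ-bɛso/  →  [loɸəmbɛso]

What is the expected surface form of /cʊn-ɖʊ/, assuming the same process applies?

The data show regressive place assimilation: /n/ → [ɴ] before /ɢ/; /m/ → [n] before /d/; /ɴ/ → [m] before /b/. In each pair only place changes, matching the following consonant, while manner and voice stay constant.
Nothing changes in [tuʃoɴʁo]: there the adjacent consonants already agree in place (/ɴ/ and /ʁ/ are both uvular), so this form is consistent with the same rule.
The rule targets /n/ (voiced alveolar nasal), which sits before the trigger /ɖ/ (retroflex).
Changing only its place to retroflex gives [ɳ] — the voiced retroflex nasal.

[cʊɳɖʊ]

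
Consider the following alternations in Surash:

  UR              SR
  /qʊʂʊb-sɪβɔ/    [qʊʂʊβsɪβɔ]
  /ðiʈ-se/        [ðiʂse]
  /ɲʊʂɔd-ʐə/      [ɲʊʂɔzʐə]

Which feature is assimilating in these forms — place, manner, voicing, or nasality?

manner

Comparing underlying and surface forms, /b/ → [β] is the alternation; the neighbouring /s/ is constant.
/b/ is a stop while /s/ is a fricative; the output [β] is a fricative, matching the trigger — so the feature that spreads is manner.
The other alternating forms pattern the same way: /ʈ/ → [ʂ] before /s/ (stop → fricative, matching a fricative); /d/ → [z] before /ʐ/ (stop → fricative, matching a fricative) — only manner changes, and always toward the following segment.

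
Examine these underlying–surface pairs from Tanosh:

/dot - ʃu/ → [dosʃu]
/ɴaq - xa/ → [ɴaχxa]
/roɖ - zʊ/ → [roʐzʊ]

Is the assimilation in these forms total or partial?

partial assimilation

Underlying /t/ is realised as [s] next to /ʃ/; /ʃ/ itself does not change.
/t/ is a stop while /ʃ/ is a fricative; the output [s] is a fricative, matching the trigger — so the feature that spreads is manner.
Place and voice are unchanged, so the assimilation is partial, not total.
The same holds elsewhere in the data: /q/ → [χ] before /x/ (stop → fricative, matching a fricative); /ɖ/ → [ʐ] before /z/ (stop → fricative, matching a fricative) — only manner changes, and always toward the following segment.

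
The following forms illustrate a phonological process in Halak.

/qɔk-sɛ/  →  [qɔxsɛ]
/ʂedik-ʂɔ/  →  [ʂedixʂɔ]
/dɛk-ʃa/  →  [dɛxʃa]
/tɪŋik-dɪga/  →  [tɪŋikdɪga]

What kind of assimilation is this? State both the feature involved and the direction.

regressive manner assimilation

Comparing underlying and surface forms, /k/ → [x] is the alternation; the neighbouring /s/ is constant.
The change stop → fricative matches the manner of the following /s/, identifying this as manner assimilation.
Place and voice are unchanged, so the assimilation is partial, not total.
The same holds elsewhere in the data: /k/ → [x] before /ʂ/ (stop → fricative, matching a fricative); /k/ → [x] before /ʃ/ (stop → fricative, matching a fricative) — only manner changes, and always toward the following segment.
No alternation appears in [tɪŋikdɪga]: there the adjacent consonants already agree in manner (/k/ and /d/ are both stops), so this form is consistent with the same rule.
The trigger is the following segment, so the direction is regressive (anticipatory).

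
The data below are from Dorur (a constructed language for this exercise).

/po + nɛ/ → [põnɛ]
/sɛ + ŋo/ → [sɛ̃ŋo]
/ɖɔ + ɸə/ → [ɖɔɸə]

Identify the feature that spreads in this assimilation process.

nasality

The vowel /o/ surfaces as nasalised [õ] next to the following nasal /n/ — it has acquired the [+nasal] feature of its neighbour.
The other form shows the same pattern: /ɛ/ → [ɛ̃] before /ŋ/ — each time a vowel is nasalised next to a following nasal.
No change occurs in [ɖɔɸə] because the vowel at the boundary is adjacent to an oral consonant, not a nasal (/ɔ/ next to /ɸ/).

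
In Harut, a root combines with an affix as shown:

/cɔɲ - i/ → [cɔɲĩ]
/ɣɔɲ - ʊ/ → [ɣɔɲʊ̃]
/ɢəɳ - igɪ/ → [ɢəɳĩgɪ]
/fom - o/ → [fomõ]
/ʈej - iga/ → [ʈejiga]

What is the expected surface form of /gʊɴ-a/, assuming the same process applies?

[gʊɴã]

The data show progressive nasality assimilation (vowel nasalisation): /i/ → [ĩ] after /ɲ/; /ʊ/ → [ʊ̃] after /ɲ/; /i/ → [ĩ] after /ɳ/; /o/ → [õ] after /m/ — a vowel is nasalised by an immediately preceding nasal consonant.
No change occurs in [ʈejiga] because the vowel at the boundary is adjacent to an oral consonant, not a nasal (/i/ next to /j/).
The vowel /a/ is adjacent to the preceding nasal /ɴ/, so it acquires [+nasal] and surfaces as [ã].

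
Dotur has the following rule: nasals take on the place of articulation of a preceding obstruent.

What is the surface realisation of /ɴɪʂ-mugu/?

[ɴɪʂɳugu]

/m/ is a voiced bilabial nasal. The preceding trigger /ʂ/ is retroflex, so /m/ must become retroflex as well.
Changing only its place to retroflex gives [ɳ] — the voiced retroflex nasal.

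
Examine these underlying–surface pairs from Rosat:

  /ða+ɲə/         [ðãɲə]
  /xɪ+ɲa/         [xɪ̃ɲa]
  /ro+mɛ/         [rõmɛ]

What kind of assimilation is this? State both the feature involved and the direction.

regressive nasality assimilation (vowel nasalisation)

The vowel /a/ surfaces as nasalised [ã] next to the following nasal /ɲ/ — it has acquired the [+nasal] feature of its neighbour.
Likewise in the remaining data: /ɪ/ → [ɪ̃] before /ɲ/; /o/ → [õ] before /m/ — each time a vowel is nasalised next to a following nasal.
Because the conditioning nasal is to the right of the vowel that changes, the process is regressive (anticipatory).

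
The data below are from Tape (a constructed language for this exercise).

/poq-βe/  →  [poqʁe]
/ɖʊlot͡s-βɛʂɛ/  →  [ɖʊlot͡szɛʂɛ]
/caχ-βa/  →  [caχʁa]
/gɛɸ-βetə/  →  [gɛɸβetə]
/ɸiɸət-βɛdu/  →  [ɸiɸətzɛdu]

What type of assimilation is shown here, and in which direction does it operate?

Underlying /β/ is realised as [ʁ] next to /q/; /q/ itself does not change.
The change bilabial → uvular matches the place of the preceding /q/, identifying this as place assimilation.
Manner and voice are unchanged, so the assimilation is partial, not total.
Checking the remaining alternations: /β/ → [z] after /t͡s/ (bilabial → alveolar, matching alveolar); /β/ → [ʁ] after /χ/ (bilabial → uvular, matching uvular); /β/ → [z] after /t/ (bilabial → alveolar, matching alveolar) — only place changes, and always toward the preceding segment.
No alternation appears in [gɛɸβetə]: there the adjacent consonants already agree in place (/β/ and /ɸ/ are both bilabial), so this form is consistent with the same rule.
Since the segment that changes follows the conditioning segment, the assimilation is progressive.

progressive place assimilation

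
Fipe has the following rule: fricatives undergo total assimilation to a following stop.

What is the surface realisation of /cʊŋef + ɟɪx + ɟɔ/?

[cʊŋeɟɟɪɟɟɔ]

/f/ is the segment targeted by the rule; it sits immediately before /ɟ/, so it assimilates completely and surfaces as [ɟ].
The same rule applies at the second boundary: /x/ → [ɟ] next to /ɟ/.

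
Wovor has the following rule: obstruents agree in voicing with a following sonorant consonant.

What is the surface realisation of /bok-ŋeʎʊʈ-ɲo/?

The rule targets /k/ (voiceless velar stop), which sits before the trigger /ŋ/ (voiced).
A voiced velar stop is [g], so the surface segment is [g].
The same rule applies at the second boundary: /ʈ/ → [ɖ] next to /ɲ/.

[bogŋeʎʊɖɲo]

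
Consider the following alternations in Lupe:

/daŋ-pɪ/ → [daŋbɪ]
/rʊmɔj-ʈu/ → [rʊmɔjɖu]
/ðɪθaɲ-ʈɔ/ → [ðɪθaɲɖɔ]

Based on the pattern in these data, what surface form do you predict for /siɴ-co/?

The data show progressive voicing assimilation: /p/ → [b] after /ŋ/; /ʈ/ → [ɖ] after /j/; /ʈ/ → [ɖ] after /ɲ/. In each pair only voicing changes, matching the preceding consonant, while place and manner stay constant.
/c/ is a voiceless palatal stop. The preceding trigger /ɴ/ is voiced, so /c/ must become voiced as well.
Changing only its voicing to voiced gives [ɟ] — the voiced palatal stop.

[siɴɟo]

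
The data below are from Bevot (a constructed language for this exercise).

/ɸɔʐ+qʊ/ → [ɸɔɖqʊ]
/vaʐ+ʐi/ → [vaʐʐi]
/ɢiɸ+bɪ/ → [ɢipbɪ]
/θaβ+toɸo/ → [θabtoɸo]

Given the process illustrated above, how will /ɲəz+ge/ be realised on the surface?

[ɲədge]

The data show regressive manner assimilation: /ʐ/ → [ɖ] before /q/; /ɸ/ → [p] before /b/; /β/ → [b] before /t/. In each pair only manner changes, matching the following consonant, while place and voice stay constant.
Nothing changes in [vaʐʐi]: there the adjacent consonants already agree in manner (/ʐ/ and /ʐ/ are both fricatives), so this form is consistent with the same rule.
The rule targets /z/ (voiced alveolar fricative), which sits before the trigger /g/ (stop).
A voiced alveolar stop is [d], so the surface segment is [d].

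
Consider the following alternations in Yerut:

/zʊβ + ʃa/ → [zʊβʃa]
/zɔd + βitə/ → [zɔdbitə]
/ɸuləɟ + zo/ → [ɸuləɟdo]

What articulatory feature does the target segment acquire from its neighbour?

Underlying /β/ is realised as [b] next to /d/; /d/ itself does not change.
The change fricative → stop matches the manner of the preceding /d/, identifying this as manner assimilation.
The other alternating form patterns the same way: /z/ → [d] after /ɟ/ (fricative → stop, matching a stop) — only manner changes, and always toward the preceding segment.
No alternation appears in [zʊβʃa]: there the adjacent consonants already agree in manner (/ʃ/ and /β/ are both fricatives), so this form is consistent with the same rule.

manner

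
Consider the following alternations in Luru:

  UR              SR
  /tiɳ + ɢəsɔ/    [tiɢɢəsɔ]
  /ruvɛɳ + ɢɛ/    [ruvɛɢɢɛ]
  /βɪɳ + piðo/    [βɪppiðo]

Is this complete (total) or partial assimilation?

Comparing underlying and surface forms, /ɳ/ → [ɢ] is the alternation; the neighbouring /ɢ/ is constant.
The output [ɢ] is identical to the trigger /ɢ/ — every feature (place, manner, voicing) has been copied — so this is total assimilation.
The remaining alternation confirms this: /ɳ/ → [p] before /p/ — in each case the output is a copy of the following consonant.

total assimilation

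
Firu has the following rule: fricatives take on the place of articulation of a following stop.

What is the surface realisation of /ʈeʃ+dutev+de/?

[ʈesdutezde]

The rule targets /ʃ/ (voiceless postalveolar fricative), which sits before the trigger /d/ (alveolar).
A voiceless alveolar fricative is [s], so the surface segment is [s].
The same rule applies at the second boundary: /v/ → [z] next to /d/.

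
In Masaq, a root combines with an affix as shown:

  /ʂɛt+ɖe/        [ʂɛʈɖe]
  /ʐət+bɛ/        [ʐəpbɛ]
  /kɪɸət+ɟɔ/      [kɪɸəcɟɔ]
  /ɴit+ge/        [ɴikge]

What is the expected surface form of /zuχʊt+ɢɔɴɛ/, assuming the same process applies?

[zuχʊqɢɔɴɛ]

The data show regressive place assimilation: /t/ → [ʈ] before /ɖ/; /t/ → [p] before /b/; /t/ → [c] before /ɟ/; /t/ → [k] before /g/. In each pair only place changes, matching the following consonant, while manner and voice stay constant.
/t/ is a voiceless alveolar stop. The following trigger /ɢ/ is uvular, so /t/ must become uvular as well.
Changing only its place to uvular gives [q] — the voiceless uvular stop.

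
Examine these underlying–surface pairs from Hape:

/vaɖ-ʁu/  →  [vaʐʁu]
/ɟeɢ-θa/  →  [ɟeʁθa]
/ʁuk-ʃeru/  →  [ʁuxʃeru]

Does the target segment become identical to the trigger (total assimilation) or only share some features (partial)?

partial assimilation

Comparing underlying and surface forms, /ɖ/ → [ʐ] is the alternation; the neighbouring /ʁ/ is constant.
The change stop → fricative matches the manner of the following /ʁ/, identifying this as manner assimilation.
Place and voice are unchanged, so the assimilation is partial, not total.
Checking the remaining alternations: /ɢ/ → [ʁ] before /θ/ (stop → fricative, matching a fricative); /k/ → [x] before /ʃ/ (stop → fricative, matching a fricative) — only manner changes, and always toward the following segment.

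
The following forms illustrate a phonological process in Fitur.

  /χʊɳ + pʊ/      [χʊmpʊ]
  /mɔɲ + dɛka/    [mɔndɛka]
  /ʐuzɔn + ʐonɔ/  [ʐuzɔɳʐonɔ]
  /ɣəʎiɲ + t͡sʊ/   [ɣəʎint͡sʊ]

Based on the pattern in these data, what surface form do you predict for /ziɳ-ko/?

The data show regressive place assimilation: /ɳ/ → [m] before /p/; /ɲ/ → [n] before /d/; /n/ → [ɳ] before /ʐ/; /ɲ/ → [n] before /t͡s/. In each pair only place changes, matching the following consonant, while manner and voice stay constant.
/ɳ/ is a voiced retroflex nasal. The following trigger /k/ is velar, so /ɳ/ must become velar as well.
A voiced velar nasal is [ŋ], so the surface segment is [ŋ].

[ziŋko]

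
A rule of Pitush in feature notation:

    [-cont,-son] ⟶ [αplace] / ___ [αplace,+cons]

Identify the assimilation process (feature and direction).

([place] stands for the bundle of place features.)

The shared variable α links the value of the place features (abbreviated [place]) on the target to the same value on the neighbouring segment, so place is the feature that assimilates.
The conditioning segment sits to the right of the focus bar, meaning the trigger follows the segment that changes — regressive assimilation.

regressive place assimilation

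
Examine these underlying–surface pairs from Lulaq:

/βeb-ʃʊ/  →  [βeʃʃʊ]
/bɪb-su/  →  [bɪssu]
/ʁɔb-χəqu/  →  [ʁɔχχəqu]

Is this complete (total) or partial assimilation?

total assimilation

Comparing underlying and surface forms, /b/ → [ʃ] is the alternation; the neighbouring /ʃ/ is constant.
The output [ʃ] is identical to the trigger /ʃ/ — every feature (place, manner, voicing) has been copied — so this is total assimilation.
The other forms behave the same way: /b/ → [s] before /s/; /b/ → [χ] before /χ/ — in each case the output is a copy of the following consonant.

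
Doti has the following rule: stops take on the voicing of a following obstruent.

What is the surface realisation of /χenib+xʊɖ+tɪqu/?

[χenipxʊʈtɪqu]

/b/ is a voiced bilabial stop. The following trigger /x/ is voiceless, so /b/ must become voiceless as well.
A voiceless bilabial stop is [p], so the surface segment is [p].
At the second juncture, /ɖ/ likewise becomes [ʈ] adjacent to /t/.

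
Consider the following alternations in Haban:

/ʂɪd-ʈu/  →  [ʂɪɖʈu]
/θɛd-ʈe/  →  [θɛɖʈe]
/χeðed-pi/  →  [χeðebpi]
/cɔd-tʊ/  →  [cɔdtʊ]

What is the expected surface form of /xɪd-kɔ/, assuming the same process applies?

[xɪgkɔ]

The data show regressive place assimilation: /d/ → [ɖ] before /ʈ/; /d/ → [b] before /p/. In each pair only place changes, matching the following consonant, while manner and voice stay constant.
Nothing changes in [cɔdtʊ]: there the adjacent consonants already agree in place (/d/ and /t/ are both alveolar), so this form is consistent with the same rule.
The rule targets /d/ (voiced alveolar stop), which sits before the trigger /k/ (velar).
A voiced velar stop is [g], so the surface segment is [g].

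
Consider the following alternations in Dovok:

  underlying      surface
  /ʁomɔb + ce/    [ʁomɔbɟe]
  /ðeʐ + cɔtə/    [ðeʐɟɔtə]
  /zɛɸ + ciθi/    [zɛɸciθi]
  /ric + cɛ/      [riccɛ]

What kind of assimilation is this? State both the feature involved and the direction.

Underlying /c/ is realised as [ɟ] next to /b/; /b/ itself does not change.
The change voiceless → voiced matches the voicing of the preceding /b/, identifying this as voicing assimilation.
Place and manner are unchanged, so the assimilation is partial, not total.
The same holds elsewhere in the data: /c/ → [ɟ] after /ʐ/ (voiceless → voiced, matching voiced) — only voicing changes, and always toward the preceding segment.
Nothing changes in [zɛɸciθi], [riccɛ]: there the adjacent consonants already agree in voicing (/c/ and /ɸ/ are both voiceless; /c/ and /c/ are both voiceless), so these forms are consistent with the same rule.
Since the segment that changes follows the conditioning segment, the assimilation is progressive.

progressive voicing assimilation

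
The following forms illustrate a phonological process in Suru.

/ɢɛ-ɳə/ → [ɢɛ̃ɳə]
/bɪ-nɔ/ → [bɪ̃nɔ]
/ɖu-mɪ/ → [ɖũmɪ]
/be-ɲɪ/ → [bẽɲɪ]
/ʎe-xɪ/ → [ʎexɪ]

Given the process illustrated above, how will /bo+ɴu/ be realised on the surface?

The data show regressive nasality assimilation (vowel nasalisation): /ɛ/ → [ɛ̃] before /ɳ/; /ɪ/ → [ɪ̃] before /n/; /u/ → [ũ] before /m/; /e/ → [ẽ] before /ɲ/ — a vowel is nasalised by an immediately following nasal consonant.
No change occurs in [ʎexɪ] because the vowel at the boundary is adjacent to an oral consonant, not a nasal (/e/ next to /x/).
The vowel /o/ is adjacent to the following nasal /ɴ/, so it acquires [+nasal] and surfaces as [õ].

[bõɴu]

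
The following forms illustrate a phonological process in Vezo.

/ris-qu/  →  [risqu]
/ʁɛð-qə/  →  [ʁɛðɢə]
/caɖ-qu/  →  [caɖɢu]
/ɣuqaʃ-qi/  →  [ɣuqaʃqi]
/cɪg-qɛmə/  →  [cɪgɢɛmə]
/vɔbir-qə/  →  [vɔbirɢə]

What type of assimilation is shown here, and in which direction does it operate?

The segment that alternates is /q/, which surfaces as [ɢ] when adjacent to /ð/.
The change voiceless → voiced matches the voicing of the preceding /ð/, identifying this as voicing assimilation.
Place and manner are unchanged, so the assimilation is partial, not total.
The same holds elsewhere in the data: /q/ → [ɢ] after /ɖ/ (voiceless → voiced, matching voiced); /q/ → [ɢ] after /g/ (voiceless → voiced, matching voiced); /q/ → [ɢ] after /r/ (voiceless → voiced, matching voiced) — only voicing changes, and always toward the preceding segment.
Nothing changes in [risqu], [ɣuqaʃqi]: there the adjacent consonants already agree in voicing (/q/ and /s/ are both voiceless; /q/ and /ʃ/ are both voiceless), so these forms are consistent with the same rule.
Since the segment that changes follows the conditioning segment, the assimilation is progressive.

progressive voicing assimilation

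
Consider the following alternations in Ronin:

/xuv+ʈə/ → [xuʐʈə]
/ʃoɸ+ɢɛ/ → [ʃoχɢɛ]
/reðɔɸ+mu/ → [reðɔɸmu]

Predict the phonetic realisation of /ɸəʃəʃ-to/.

[ɸəʃəsto]

The data show regressive place assimilation: /v/ → [ʐ] before /ʈ/; /ɸ/ → [χ] before /ɢ/. In each pair only place changes, matching the following consonant, while manner and voice stay constant.
No alternation appears in [reðɔɸmu]: there the adjacent consonants already agree in place (/ɸ/ and /m/ are both bilabial), so this form is consistent with the same rule.
The rule targets /ʃ/ (voiceless postalveolar fricative), which sits before the trigger /t/ (alveolar).
Changing only its place to alveolar gives [s] — the voiceless alveolar fricative.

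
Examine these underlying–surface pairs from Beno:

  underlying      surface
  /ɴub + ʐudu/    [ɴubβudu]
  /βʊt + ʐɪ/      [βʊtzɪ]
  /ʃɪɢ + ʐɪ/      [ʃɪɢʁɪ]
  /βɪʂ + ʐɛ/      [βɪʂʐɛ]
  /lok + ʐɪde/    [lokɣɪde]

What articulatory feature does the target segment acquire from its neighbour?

place

Underlying /ʐ/ is realised as [β] next to /b/; /b/ itself does not change.
The change retroflex → bilabial matches the place of the preceding /b/, identifying this as place assimilation.
Checking the remaining alternations: /ʐ/ → [z] after /t/ (retroflex → alveolar, matching alveolar); /ʐ/ → [ʁ] after /ɢ/ (retroflex → uvular, matching uvular); /ʐ/ → [ɣ] after /k/ (retroflex → velar, matching velar) — only place changes, and always toward the preceding segment.
Nothing changes in [βɪʂʐɛ]: there the adjacent consonants already agree in place (/ʐ/ and /ʂ/ are both retroflex), so this form is consistent with the same rule.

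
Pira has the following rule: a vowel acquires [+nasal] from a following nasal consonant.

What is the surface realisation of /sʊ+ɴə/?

[sʊ̃ɴə]

The vowel /ʊ/ is adjacent to the following nasal /ɴ/, so it acquires [+nasal] and surfaces as [ʊ̃].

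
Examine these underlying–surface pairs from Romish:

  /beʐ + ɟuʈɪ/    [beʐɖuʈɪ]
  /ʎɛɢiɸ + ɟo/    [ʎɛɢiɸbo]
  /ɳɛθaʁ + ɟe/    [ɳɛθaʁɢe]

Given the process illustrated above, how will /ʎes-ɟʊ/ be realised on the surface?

[ʎesdʊ]

The data show progressive place assimilation: /ɟ/ → [ɖ] after /ʐ/; /ɟ/ → [b] after /ɸ/; /ɟ/ → [ɢ] after /ʁ/. In each pair only place changes, matching the preceding consonant, while manner and voice stay constant.
The rule targets /ɟ/ (voiced palatal stop), which sits after the trigger /s/ (alveolar).
A voiced alveolar stop is [d], so the surface segment is [d].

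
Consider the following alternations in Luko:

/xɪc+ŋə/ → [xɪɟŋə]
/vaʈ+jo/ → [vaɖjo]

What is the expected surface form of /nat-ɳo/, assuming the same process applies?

The data show regressive voicing assimilation: /c/ → [ɟ] before /ŋ/; /ʈ/ → [ɖ] before /j/. In each pair only voicing changes, matching the following consonant, while place and manner stay constant.
The rule targets /t/ (voiceless alveolar stop), which sits before the trigger /ɳ/ (voiced).
Changing only its voicing to voiced gives [d] — the voiced alveolar stop.

[nadɳo]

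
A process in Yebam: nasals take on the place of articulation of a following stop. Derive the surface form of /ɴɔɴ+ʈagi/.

[ɴɔɳʈagi]

The rule targets /ɴ/ (voiced uvular nasal), which sits before the trigger /ʈ/ (retroflex).
Changing only its place to retroflex gives [ɳ] — the voiced retroflex nasal.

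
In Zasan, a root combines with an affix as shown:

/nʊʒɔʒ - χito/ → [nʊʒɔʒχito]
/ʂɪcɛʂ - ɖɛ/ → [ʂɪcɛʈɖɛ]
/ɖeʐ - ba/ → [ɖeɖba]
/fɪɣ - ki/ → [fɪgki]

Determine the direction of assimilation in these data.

regressive

The segment that alternates is /ʂ/, which surfaces as [ʈ] when adjacent to /ɖ/.
The change fricative → stop matches the manner of the following /ɖ/, identifying this as manner assimilation.
Checking the remaining alternations: /ʐ/ → [ɖ] before /b/ (fricative → stop, matching a stop); /ɣ/ → [g] before /k/ (fricative → stop, matching a stop) — only manner changes, and always toward the following segment.
Nothing changes in [nʊʒɔʒχito]: there the adjacent consonants already agree in manner (/ʒ/ and /χ/ are both fricatives), so this form is consistent with the same rule.
The trigger is the following segment, so the direction is regressive (anticipatory).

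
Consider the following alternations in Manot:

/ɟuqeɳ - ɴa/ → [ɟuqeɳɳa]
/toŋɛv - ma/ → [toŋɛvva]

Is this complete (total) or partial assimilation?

Underlying /m/ is realised as [v] next to /v/; /v/ itself does not change.
The output [v] is identical to the trigger /v/ — every feature (place, manner, voicing) has been copied — so this is total assimilation.
The remaining alternation confirms this: /ɴ/ → [ɳ] after /ɳ/ — in each case the output is a copy of the preceding consonant.

total assimilation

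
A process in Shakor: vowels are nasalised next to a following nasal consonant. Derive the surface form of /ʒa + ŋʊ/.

The vowel /a/ is adjacent to the following nasal /ŋ/, so it acquires [+nasal] and surfaces as [ã].

[ʒãŋʊ]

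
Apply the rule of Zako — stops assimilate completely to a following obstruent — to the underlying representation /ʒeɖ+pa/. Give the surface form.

/ɖ/ is the segment targeted by the rule; it sits immediately before /p/, so it assimilates completely and surfaces as [p].

[ʒeppa]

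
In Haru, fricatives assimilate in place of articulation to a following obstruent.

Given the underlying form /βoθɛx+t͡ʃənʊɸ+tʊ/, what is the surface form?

[βoθɛʃt͡ʃənʊstʊ]

The rule targets /x/ (voiceless velar fricative), which sits before the trigger /t͡ʃ/ (postalveolar).
A voiceless postalveolar fricative is [ʃ], so the surface segment is [ʃ].
At the second juncture, /ɸ/ likewise becomes [s] adjacent to /t/.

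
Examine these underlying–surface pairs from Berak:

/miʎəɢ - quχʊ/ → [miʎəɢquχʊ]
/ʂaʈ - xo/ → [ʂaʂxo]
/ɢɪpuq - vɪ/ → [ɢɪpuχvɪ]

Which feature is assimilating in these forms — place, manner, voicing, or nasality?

The segment that alternates is /ʈ/, which surfaces as [ʂ] when adjacent to /x/.
/ʈ/ is a stop while /x/ is a fricative; the output [ʂ] is a fricative, matching the trigger — so the feature that spreads is manner.
The other alternating form patterns the same way: /q/ → [χ] before /v/ (stop → fricative, matching a fricative) — only manner changes, and always toward the following segment.
No alternation appears in [miʎəɢquχʊ]: there the adjacent consonants already agree in manner (/ɢ/ and /q/ are both stops), so this form is consistent with the same rule.

manner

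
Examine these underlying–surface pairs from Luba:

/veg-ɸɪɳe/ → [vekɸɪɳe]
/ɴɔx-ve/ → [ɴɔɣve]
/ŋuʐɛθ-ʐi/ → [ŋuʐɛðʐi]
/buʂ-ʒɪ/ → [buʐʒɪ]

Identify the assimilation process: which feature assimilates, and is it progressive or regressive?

Comparing underlying and surface forms, /g/ → [k] is the alternation; the neighbouring /ɸ/ is constant.
/g/ is voiced while /ɸ/ is voiceless; the output [k] is voiceless, matching the trigger — so the feature that spreads is voicing.
Place and manner are unchanged, so the assimilation is partial, not total.
The same holds elsewhere in the data: /x/ → [ɣ] before /v/ (voiceless → voiced, matching voiced); /θ/ → [ð] before /ʐ/ (voiceless → voiced, matching voiced); /ʂ/ → [ʐ] before /ʒ/ (voiceless → voiced, matching voiced) — only voicing changes, and always toward the following segment.
Since the segment that changes precedes the conditioning segment, the assimilation is regressive.

regressive voicing assimilation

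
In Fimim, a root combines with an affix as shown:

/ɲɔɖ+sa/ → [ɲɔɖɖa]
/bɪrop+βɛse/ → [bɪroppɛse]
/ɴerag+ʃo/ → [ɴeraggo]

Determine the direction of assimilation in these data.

progressive

Underlying /s/ is realised as [ɖ] next to /ɖ/; /ɖ/ itself does not change.
The output [ɖ] is identical to the trigger /ɖ/ — every feature (place, manner, voicing) has been copied — so this is total assimilation.
The other forms behave the same way: /β/ → [p] after /p/; /ʃ/ → [g] after /g/ — in each case the output is a copy of the preceding consonant.
The trigger is the preceding segment, so the direction is progressive (perseverative).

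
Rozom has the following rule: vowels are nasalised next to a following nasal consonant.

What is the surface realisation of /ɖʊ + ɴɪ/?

[ɖʊ̃ɴɪ]

The vowel /ʊ/ is adjacent to the following nasal /ɴ/, so it acquires [+nasal] and surfaces as [ʊ̃].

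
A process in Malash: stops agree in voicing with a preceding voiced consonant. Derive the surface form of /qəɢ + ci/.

The rule targets /c/ (voiceless palatal stop), which sits after the trigger /ɢ/ (voiced).
A voiced palatal stop is [ɟ], so the surface segment is [ɟ].

[qəɢɟi]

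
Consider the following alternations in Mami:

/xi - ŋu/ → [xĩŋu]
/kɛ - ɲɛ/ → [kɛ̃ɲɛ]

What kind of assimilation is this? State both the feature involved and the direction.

regressive nasality assimilation (vowel nasalisation)

The vowel /i/ surfaces as nasalised [ĩ] next to the following nasal /ŋ/ — it has acquired the [+nasal] feature of its neighbour.
Likewise in the remaining data: /ɛ/ → [ɛ̃] before /ɲ/ — each time a vowel is nasalised next to a following nasal.
Because the conditioning nasal is to the right of the vowel that changes, the process is regressive (anticipatory).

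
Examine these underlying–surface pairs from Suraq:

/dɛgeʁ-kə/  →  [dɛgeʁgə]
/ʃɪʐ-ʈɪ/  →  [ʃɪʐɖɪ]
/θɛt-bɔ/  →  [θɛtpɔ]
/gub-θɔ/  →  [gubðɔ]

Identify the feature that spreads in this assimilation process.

voicing

Underlying /k/ is realised as [g] next to /ʁ/; /ʁ/ itself does not change.
/k/ is voiceless while /ʁ/ is voiced; the output [g] is voiced, matching the trigger — so the feature that spreads is voicing.
The other alternating forms pattern the same way: /ʈ/ → [ɖ] after /ʐ/ (voiceless → voiced, matching voiced); /b/ → [p] after /t/ (voiced → voiceless, matching voiceless); /θ/ → [ð] after /b/ (voiceless → voiced, matching voiced) — only voicing changes, and always toward the preceding segment.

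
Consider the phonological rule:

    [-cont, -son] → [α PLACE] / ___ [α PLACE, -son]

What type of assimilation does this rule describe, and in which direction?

The rule copies the place features (abbreviated [PLACE]) from the environment onto the target, so the assimilating feature is place.
Since the environment is written after the underscore, the trigger follows the target; the direction is regressive.

regressive place assimilation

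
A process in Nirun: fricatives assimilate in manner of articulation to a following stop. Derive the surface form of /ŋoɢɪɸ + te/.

[ŋoɢɪpte]

The rule targets /ɸ/ (voiceless bilabial fricative), which sits before the trigger /t/ (stop).
A voiceless bilabial stop is [p], so the surface segment is [p].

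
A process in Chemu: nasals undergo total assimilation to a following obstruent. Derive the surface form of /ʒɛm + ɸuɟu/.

/m/ is the segment targeted by the rule; it sits immediately before /ɸ/, so it assimilates completely and surfaces as [ɸ].

[ʒɛɸɸuɟu]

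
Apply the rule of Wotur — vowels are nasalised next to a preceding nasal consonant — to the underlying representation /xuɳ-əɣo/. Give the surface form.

[xuɳə̃ɣo]

The vowel /ə/ is adjacent to the preceding nasal /ɳ/, so it acquires [+nasal] and surfaces as [ə̃].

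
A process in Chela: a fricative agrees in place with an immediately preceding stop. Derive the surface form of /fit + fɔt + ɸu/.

/f/ is a voiceless labiodental fricative. The preceding trigger /t/ is alveolar, so /f/ must become alveolar as well.
Changing only its place to alveolar gives [s] — the voiceless alveolar fricative.
At the second juncture, /ɸ/ likewise becomes [s] adjacent to /t/.

[fitsɔtsu]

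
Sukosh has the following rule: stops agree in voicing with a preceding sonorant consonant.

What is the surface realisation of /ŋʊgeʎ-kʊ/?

/k/ is a voiceless velar stop. The preceding trigger /ʎ/ is voiced, so /k/ must become voiced as well.
Changing only its voicing to voiced gives [g] — the voiced velar stop.

[ŋʊgeʎgʊ]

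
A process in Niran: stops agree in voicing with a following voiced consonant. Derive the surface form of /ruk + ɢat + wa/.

The rule targets /k/ (voiceless velar stop), which sits before the trigger /ɢ/ (voiced).
A voiced velar stop is [g], so the surface segment is [g].
The same rule applies at the second boundary: /t/ → [d] next to /w/.

[rugɢadwa]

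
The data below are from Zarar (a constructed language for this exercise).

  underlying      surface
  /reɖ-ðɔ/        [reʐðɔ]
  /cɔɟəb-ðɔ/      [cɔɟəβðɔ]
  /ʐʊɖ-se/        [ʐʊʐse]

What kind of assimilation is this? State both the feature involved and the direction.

The segment that alternates is /ɖ/, which surfaces as [ʐ] when adjacent to /ð/.
The change stop → fricative matches the manner of the following /ð/, identifying this as manner assimilation.
Place and voice are unchanged, so the assimilation is partial, not total.
Checking the remaining alternations: /b/ → [β] before /ð/ (stop → fricative, matching a fricative); /ɖ/ → [ʐ] before /s/ (stop → fricative, matching a fricative) — only manner changes, and always toward the following segment.
Since the segment that changes precedes the conditioning segment, the assimilation is regressive.

regressive manner assimilation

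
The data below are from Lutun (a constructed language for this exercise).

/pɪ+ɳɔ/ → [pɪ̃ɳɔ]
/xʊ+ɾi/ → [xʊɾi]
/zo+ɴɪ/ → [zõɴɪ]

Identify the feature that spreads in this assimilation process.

The vowel /ɪ/ surfaces as nasalised [ɪ̃] next to the following nasal /ɳ/ — it has acquired the [+nasal] feature of its neighbour.
The other form shows the same pattern: /o/ → [õ] before /ɴ/ — each time a vowel is nasalised next to a following nasal.
No change occurs in [xʊɾi] because the vowel at the boundary is adjacent to an oral consonant, not a nasal (/ʊ/ next to /ɾ/).

nasality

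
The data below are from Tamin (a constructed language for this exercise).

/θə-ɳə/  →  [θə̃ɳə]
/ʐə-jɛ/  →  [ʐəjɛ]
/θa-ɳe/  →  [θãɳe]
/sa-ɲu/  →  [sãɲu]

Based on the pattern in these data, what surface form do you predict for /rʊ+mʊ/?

The data show regressive nasality assimilation (vowel nasalisation): /ə/ → [ə̃] before /ɳ/; /a/ → [ã] before /ɳ/; /a/ → [ã] before /ɲ/ — a vowel is nasalised by an immediately following nasal consonant.
No change occurs in [ʐəjɛ] because the vowel at the boundary is adjacent to an oral consonant, not a nasal (/ə/ next to /j/).
The vowel /ʊ/ is adjacent to the following nasal /m/, so it acquires [+nasal] and surfaces as [ʊ̃].

[rʊ̃mʊ]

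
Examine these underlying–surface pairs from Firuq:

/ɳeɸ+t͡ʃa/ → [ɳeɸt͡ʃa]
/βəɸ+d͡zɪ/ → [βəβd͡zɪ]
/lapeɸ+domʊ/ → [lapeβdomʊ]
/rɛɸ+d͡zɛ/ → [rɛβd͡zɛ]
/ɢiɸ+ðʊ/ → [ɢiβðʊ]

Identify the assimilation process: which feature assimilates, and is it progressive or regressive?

regressive voicing assimilation

Comparing underlying and surface forms, /ɸ/ → [β] is the alternation; the neighbouring /d͡z/ is constant.
/ɸ/ is voiceless while /d͡z/ is voiced; the output [β] is voiced, matching the trigger — so the feature that spreads is voicing.
Place and manner are unchanged, so the assimilation is partial, not total.
The other alternating forms pattern the same way: /ɸ/ → [β] before /d/ (voiceless → voiced, matching voiced); /ɸ/ → [β] before /ð/ (voiceless → voiced, matching voiced) — only voicing changes, and always toward the following segment.
No alternation appears in [ɳeɸt͡ʃa]: there the adjacent consonants already agree in voicing (/ɸ/ and /t͡ʃ/ are both voiceless), so this form is consistent with the same rule.
Since the segment that changes precedes the conditioning segment, the assimilation is regressive.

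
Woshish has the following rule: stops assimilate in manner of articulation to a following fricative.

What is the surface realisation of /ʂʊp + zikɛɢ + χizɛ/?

The rule targets /p/ (voiceless bilabial stop), which sits before the trigger /z/ (fricative).
The voiceless bilabial fricative is [ɸ], so /p/ → [ɸ].
The same rule applies at the second boundary: /ɢ/ → [ʁ] next to /χ/.

[ʂʊɸzikɛʁχizɛ]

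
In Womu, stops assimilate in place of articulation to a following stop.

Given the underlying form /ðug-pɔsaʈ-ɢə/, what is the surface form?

/g/ is a voiced velar stop. The following trigger /p/ is bilabial, so /g/ must become bilabial as well.
The voiced bilabial stop is [b], so /g/ → [b].
At the second juncture, /ʈ/ likewise becomes [q] adjacent to /ɢ/.

[ðubpɔsaqɢə]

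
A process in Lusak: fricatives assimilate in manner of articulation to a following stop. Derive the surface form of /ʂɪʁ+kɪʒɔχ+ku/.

/ʁ/ is a voiced uvular fricative. The following trigger /k/ is a stop, so /ʁ/ must become a stop as well.
Changing only its manner to stop gives [ɢ] — the voiced uvular stop.
At the second juncture, /χ/ likewise becomes [q] adjacent to /k/.

[ʂɪɢkɪʒɔqku]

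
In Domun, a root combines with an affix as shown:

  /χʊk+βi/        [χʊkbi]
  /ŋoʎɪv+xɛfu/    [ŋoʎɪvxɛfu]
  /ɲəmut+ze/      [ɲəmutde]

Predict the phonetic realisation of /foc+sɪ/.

The data show progressive manner assimilation: /β/ → [b] after /k/; /z/ → [d] after /t/. In each pair only manner changes, matching the preceding consonant, while place and voice stay constant.
No alternation appears in [ŋoʎɪvxɛfu]: there the adjacent consonants already agree in manner (/x/ and /v/ are both fricatives), so this form is consistent with the same rule.
The rule targets /s/ (voiceless alveolar fricative), which sits after the trigger /c/ (stop).
Changing only its manner to stop gives [t] — the voiceless alveolar stop.

[foctɪ]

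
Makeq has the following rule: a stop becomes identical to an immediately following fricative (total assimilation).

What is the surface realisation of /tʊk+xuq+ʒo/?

/k/ is the segment targeted by the rule; it sits immediately before /x/, so it assimilates completely and surfaces as [x].
The same rule applies at the second boundary: /q/ → [ʒ] next to /ʒ/.

[tʊxxuʒʒo]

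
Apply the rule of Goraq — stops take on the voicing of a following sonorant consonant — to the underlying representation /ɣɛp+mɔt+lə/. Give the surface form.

[ɣɛbmɔdlə]

/p/ is a voiceless bilabial stop. The following trigger /m/ is voiced, so /p/ must become voiced as well.
A voiced bilabial stop is [b], so the surface segment is [b].
The same rule applies at the second boundary: /t/ → [d] next to /l/.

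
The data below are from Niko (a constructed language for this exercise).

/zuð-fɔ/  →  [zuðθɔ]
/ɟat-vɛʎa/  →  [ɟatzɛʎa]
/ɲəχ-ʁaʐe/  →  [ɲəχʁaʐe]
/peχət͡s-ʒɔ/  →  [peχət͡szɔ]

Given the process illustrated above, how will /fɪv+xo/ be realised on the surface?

The data show progressive place assimilation: /f/ → [θ] after /ð/; /v/ → [z] after /t/; /ʒ/ → [z] after /t͡s/. In each pair only place changes, matching the preceding consonant, while manner and voice stay constant.
No alternation appears in [ɲəχʁaʐe]: there the adjacent consonants already agree in place (/ʁ/ and /χ/ are both uvular), so this form is consistent with the same rule.
The rule targets /x/ (voiceless velar fricative), which sits after the trigger /v/ (labiodental).
Changing only its place to labiodental gives [f] — the voiceless labiodental fricative.

[fɪvfo]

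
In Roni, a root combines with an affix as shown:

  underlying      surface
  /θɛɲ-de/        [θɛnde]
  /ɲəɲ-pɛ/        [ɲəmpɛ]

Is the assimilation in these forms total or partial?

partial assimilation

The segment that alternates is /ɲ/, which surfaces as [n] when adjacent to /d/.
The change palatal → alveolar matches the place of the following /d/, identifying this as place assimilation.
Manner and voice are unchanged, so the assimilation is partial, not total.
The other alternating form patterns the same way: /ɲ/ → [m] before /p/ (palatal → bilabial, matching bilabial) — only place changes, and always toward the following segment.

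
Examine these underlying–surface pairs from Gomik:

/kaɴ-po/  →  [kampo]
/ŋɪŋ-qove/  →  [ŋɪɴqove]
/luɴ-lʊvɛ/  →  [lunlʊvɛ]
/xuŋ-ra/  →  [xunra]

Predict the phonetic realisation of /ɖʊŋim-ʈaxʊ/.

The data show regressive place assimilation: /ɴ/ → [m] before /p/; /ŋ/ → [ɴ] before /q/; /ɴ/ → [n] before /l/; /ŋ/ → [n] before /r/. In each pair only place changes, matching the following consonant, while manner and voice stay constant.
/m/ is a voiced bilabial nasal. The following trigger /ʈ/ is retroflex, so /m/ must become retroflex as well.
The voiced retroflex nasal is [ɳ], so /m/ → [ɳ].

[ɖʊŋiɳʈaxʊ]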